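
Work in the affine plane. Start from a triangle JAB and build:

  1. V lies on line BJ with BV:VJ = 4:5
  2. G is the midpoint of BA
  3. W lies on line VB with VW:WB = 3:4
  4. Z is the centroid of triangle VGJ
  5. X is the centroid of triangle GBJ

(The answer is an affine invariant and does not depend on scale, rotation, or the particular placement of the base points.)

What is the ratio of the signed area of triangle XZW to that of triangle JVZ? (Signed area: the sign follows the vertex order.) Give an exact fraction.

Choose coordinates J = (0, 0), A = (1, 0), B = (0, 1).
1. V lies on line BJ with BV:VJ = 4:5 ⇒ V = (0, 5/9)
2. G is the midpoint of BA ⇒ G = (1/2, 1/2)
3. W lies on line VB with VW:WB = 3:4 ⇒ W = (0, 47/63)
4. Z is the centroid of triangle VGJ ⇒ Z = (1/6, 19/54)
5. X is the centroid of triangle GBJ ⇒ X = (1/6, 1/2)
2·[XZW] = -2/81, 2·[JVZ] = -5/54
[XZW]:[JVZ] = -2/81:-5/54 = 4/15

[XZW]:[JVZ] = 4/15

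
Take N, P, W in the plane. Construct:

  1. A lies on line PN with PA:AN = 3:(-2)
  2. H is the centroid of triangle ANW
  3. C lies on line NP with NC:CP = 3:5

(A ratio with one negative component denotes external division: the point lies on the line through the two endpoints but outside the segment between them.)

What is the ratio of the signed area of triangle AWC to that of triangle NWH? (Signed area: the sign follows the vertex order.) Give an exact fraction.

Choose coordinates N = (0, 0), P = (1, 0), W = (0, 1).
1. A lies on line PN with PA:AN = 3:(-2) ⇒ A = (-2, 0)
2. H is the centroid of triangle ANW ⇒ H = (-2/3, 1/3)
3. C lies on line NP with NC:CP = 3:5 ⇒ C = (3/8, 0)
2·[AWC] = -19/8, 2·[NWH] = 2/3
[AWC]:[NWH] = -19/8:2/3 = -57/16

[AWC]:[NWH] = -57/16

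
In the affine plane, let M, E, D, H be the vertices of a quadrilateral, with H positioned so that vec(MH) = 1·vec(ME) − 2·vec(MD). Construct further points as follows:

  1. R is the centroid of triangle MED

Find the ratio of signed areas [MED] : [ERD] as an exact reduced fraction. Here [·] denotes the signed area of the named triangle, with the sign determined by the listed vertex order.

Set M = (0, 0), E = (1, 0), D = (0, 1), H = (1, -2); any affine frame gives the same invariant.
1. R is the centroid of triangle MED ⇒ R = (1/3, 1/3)
2·[MED] = 1, 2·[ERD] = -1/3
[MED]:[ERD] = 1:-1/3 = -3

[MED]:[ERD] = -3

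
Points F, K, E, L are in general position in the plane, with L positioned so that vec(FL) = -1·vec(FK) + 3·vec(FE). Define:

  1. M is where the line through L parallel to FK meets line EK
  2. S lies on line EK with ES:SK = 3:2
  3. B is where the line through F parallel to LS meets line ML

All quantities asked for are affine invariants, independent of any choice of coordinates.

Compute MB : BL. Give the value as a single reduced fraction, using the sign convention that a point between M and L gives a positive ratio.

MB:BL = 2/11

Assign F = (0, 0), K = (1, 0), E = (0, 1), L = (-1, 3) — the answer is frame-independent, so this choice is without loss of generality.
1. M is where the line through L parallel to FK meets line EK ⇒ M = (-2, 3)
2. S lies on line EK with ES:SK = 3:2 ⇒ S = (3/5, 2/5)
3. B is where the line through F parallel to LS meets line ML ⇒ B = (-24/13, 3)
B = M + t·(L−M) with t = 2/13, so MB:BL = t:(1−t) = 2/13:11/13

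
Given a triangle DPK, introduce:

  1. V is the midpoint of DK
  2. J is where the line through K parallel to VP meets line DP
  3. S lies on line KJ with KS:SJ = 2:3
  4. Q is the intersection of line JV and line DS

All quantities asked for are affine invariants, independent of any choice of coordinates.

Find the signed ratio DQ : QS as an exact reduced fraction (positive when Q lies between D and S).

Assign D = (0, 0), P = (1, 0), K = (0, 1) — the answer is frame-independent, so this choice is without loss of generality.
1. V is the midpoint of DK ⇒ V = (0, 1/2)
2. J is where the line through K parallel to VP meets line DP ⇒ J = (2, 0)
3. S lies on line KJ with KS:SJ = 2:3 ⇒ S = (4/5, 3/5)
4. Q is the intersection of line JV and line DS ⇒ Q = (1/2, 3/8)
Q = D + t·(S−D) with t = 5/8, so DQ:QS = t:(1−t) = 5/8:3/8

DQ:QS = 5/3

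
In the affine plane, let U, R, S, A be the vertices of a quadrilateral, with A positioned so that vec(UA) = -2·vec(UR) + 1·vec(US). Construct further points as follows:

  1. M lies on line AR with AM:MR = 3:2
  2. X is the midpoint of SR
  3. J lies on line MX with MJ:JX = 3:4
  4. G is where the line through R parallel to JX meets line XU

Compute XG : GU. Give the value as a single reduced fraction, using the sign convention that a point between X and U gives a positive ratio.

XG:GU = -4

Assign U = (0, 0), R = (1, 0), S = (0, 1), A = (-2, 1) — the answer is frame-independent, so this choice is without loss of generality.
1. M lies on line AR with AM:MR = 3:2 ⇒ M = (-1/5, 2/5)
2. X is the midpoint of SR ⇒ X = (1/2, 1/2)
3. J lies on line MX with MJ:JX = 3:4 ⇒ J = (1/10, 31/70)
4. G is where the line through R parallel to JX meets line XU ⇒ G = (-1/6, -1/6)
G = X + t·(U−X) with t = 4/3, so XG:GU = t:(1−t) = 4/3:-1/3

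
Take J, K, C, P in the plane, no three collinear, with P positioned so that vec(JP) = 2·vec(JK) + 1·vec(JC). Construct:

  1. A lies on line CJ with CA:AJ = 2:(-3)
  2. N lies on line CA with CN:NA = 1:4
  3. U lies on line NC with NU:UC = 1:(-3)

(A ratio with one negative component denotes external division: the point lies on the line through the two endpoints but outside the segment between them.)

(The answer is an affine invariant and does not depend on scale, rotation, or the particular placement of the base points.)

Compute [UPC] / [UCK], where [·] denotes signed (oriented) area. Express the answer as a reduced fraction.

[UPC]:[UCK] = -2

Work in coordinates with J = (0, 0), K = (1, 0), C = (0, 1), P = (2, 1).
1. A lies on line CJ with CA:AJ = 2:(-3) ⇒ A = (0, 3)
2. N lies on line CA with CN:NA = 1:4 ⇒ N = (0, 7/5)
3. U lies on line NC with NU:UC = 1:(-3) ⇒ U = (0, 8/5)
2·[UPC] = -6/5, 2·[UCK] = 3/5
[UPC]:[UCK] = -6/5:3/5 = -2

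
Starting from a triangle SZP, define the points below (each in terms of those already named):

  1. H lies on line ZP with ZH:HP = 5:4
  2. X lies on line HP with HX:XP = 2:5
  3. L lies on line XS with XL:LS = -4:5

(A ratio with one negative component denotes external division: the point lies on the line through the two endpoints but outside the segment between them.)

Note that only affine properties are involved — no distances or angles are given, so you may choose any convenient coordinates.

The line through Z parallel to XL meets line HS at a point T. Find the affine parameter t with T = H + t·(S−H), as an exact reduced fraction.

Assign S = (0, 0), Z = (1, 0), P = (0, 1) — the answer is frame-independent, so this choice is without loss of generality.
1. H lies on line ZP with ZH:HP = 5:4 ⇒ H = (4/9, 5/9)
2. X lies on line HP with HX:XP = 2:5 ⇒ X = (20/63, 43/63)
3. L lies on line XS with XL:LS = -4:5 ⇒ L = (100/63, 215/63)
through Z parallel to XL: direction (80/63, 172/63); meets HS at T = (43/18, 215/72)
T = H + t·(S−H) with t = -35/8

t = -35/8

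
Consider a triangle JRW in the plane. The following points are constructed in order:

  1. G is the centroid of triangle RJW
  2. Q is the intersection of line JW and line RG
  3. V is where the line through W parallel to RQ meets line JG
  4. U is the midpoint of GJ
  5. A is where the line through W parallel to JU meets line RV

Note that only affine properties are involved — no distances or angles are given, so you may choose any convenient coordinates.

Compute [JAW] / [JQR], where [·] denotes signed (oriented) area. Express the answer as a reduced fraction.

[JAW]:[JQR] = -2/3

Work in coordinates with J = (0, 0), R = (1, 0), W = (0, 1).
1. G is the centroid of triangle RJW ⇒ G = (1/3, 1/3)
2. Q is the intersection of line JW and line RG ⇒ Q = (0, 1/2)
3. V is where the line through W parallel to RQ meets line JG ⇒ V = (2/3, 2/3)
4. U is the midpoint of GJ ⇒ U = (1/6, 1/6)
5. A is where the line through W parallel to JU meets line RV ⇒ A = (1/3, 4/3)
2·[JAW] = 1/3, 2·[JQR] = -1/2
[JAW]:[JQR] = 1/3:-1/2 = -2/3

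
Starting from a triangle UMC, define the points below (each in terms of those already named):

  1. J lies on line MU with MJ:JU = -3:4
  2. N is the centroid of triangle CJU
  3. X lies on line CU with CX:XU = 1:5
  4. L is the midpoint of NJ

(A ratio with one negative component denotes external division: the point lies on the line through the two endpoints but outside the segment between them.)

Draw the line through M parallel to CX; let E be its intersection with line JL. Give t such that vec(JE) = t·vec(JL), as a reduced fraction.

Assign U = (0, 0), M = (1, 0), C = (0, 1) — the answer is frame-independent, so this choice is without loss of generality.
1. J lies on line MU with MJ:JU = -3:4 ⇒ J = (4, 0)
2. N is the centroid of triangle CJU ⇒ N = (4/3, 1/3)
3. X lies on line CU with CX:XU = 1:5 ⇒ X = (0, 5/6)
4. L is the midpoint of NJ ⇒ L = (8/3, 1/6)
through M parallel to CX: direction (0, -1/6); meets JL at E = (1, 3/8)
E = J + t·(L−J) with t = 9/4

t = 9/4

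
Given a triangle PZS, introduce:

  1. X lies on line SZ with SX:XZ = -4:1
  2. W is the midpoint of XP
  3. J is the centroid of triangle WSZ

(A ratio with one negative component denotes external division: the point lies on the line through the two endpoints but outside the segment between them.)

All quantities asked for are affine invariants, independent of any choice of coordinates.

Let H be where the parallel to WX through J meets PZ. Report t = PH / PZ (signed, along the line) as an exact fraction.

t = 5/3

Work in coordinates with P = (0, 0), Z = (1, 0), S = (0, 1).
1. X lies on line SZ with SX:XZ = -4:1 ⇒ X = (4/3, -1/3)
2. W is the midpoint of XP ⇒ W = (2/3, -1/6)
3. J is the centroid of triangle WSZ ⇒ J = (5/9, 5/18)
through J parallel to WX: direction (2/3, -1/6); meets PZ at H = (5/3, 0)
H = P + t·(Z−P) with t = 5/3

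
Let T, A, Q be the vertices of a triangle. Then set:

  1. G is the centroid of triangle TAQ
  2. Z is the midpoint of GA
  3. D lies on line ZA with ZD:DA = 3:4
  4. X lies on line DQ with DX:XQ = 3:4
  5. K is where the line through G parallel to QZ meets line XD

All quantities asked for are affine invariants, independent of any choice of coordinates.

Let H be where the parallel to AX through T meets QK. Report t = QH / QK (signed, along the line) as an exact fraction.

t = -237/98

Choose coordinates T = (0, 0), A = (1, 0), Q = (0, 1).
1. G is the centroid of triangle TAQ ⇒ G = (1/3, 1/3)
2. Z is the midpoint of GA ⇒ Z = (2/3, 1/6)
3. D lies on line ZA with ZD:DA = 3:4 ⇒ D = (17/21, 2/21)
4. X lies on line DQ with DX:XQ = 3:4 ⇒ X = (68/147, 71/147)
5. K is where the line through G parallel to QZ meets line XD ⇒ K = (-17/9, 28/9)
through T parallel to AX: direction (-79/147, 71/147); meets QK at H = (1343/294, -1207/294)
H = Q + t·(K−Q) with t = -237/98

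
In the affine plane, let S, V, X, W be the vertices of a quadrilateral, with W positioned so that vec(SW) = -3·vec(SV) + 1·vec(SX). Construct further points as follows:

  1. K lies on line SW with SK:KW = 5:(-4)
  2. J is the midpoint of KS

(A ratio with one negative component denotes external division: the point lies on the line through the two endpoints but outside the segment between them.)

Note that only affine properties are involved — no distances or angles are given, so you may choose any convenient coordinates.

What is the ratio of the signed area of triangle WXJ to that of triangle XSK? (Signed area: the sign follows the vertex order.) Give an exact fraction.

Choose coordinates S = (0, 0), V = (1, 0), X = (0, 1), W = (-3, 1).
1. K lies on line SW with SK:KW = 5:(-4) ⇒ K = (-15, 5)
2. J is the midpoint of KS ⇒ J = (-15/2, 5/2)
2·[WXJ] = 9/2, 2·[XSK] = -15
[WXJ]:[XSK] = 9/2:-15 = -3/10

[WXJ]:[XSK] = -3/10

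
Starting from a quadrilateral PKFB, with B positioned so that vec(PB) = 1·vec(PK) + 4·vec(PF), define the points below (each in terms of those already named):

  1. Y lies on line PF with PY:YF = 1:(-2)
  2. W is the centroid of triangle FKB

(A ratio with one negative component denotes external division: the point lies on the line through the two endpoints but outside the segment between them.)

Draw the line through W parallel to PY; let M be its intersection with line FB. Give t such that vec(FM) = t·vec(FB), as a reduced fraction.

Work in coordinates with P = (0, 0), K = (1, 0), F = (0, 1), B = (1, 4).
1. Y lies on line PF with PY:YF = 1:(-2) ⇒ Y = (0, -1)
2. W is the centroid of triangle FKB ⇒ W = (2/3, 5/3)
through W parallel to PY: direction (0, -1); meets FB at M = (2/3, 3)
M = F + t·(B−F) with t = 2/3

t = 2/3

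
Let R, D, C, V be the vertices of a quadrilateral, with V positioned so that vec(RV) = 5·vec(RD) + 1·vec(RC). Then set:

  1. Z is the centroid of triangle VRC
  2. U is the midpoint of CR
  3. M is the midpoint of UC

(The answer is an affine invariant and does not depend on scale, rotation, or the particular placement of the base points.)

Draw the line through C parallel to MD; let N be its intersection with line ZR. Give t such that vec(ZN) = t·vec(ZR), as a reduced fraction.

t = 11/23

Work in coordinates with R = (0, 0), D = (1, 0), C = (0, 1), V = (5, 1).
1. Z is the centroid of triangle VRC ⇒ Z = (5/3, 2/3)
2. U is the midpoint of CR ⇒ U = (0, 1/2)
3. M is the midpoint of UC ⇒ M = (0, 3/4)
through C parallel to MD: direction (1, -3/4); meets ZR at N = (20/23, 8/23)
N = Z + t·(R−Z) with t = 11/23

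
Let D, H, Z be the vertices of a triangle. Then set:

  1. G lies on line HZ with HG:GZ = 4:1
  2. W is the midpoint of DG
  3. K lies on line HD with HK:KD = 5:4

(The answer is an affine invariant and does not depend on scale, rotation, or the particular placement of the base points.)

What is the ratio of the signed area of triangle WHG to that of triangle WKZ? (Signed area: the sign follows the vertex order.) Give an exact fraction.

Set D = (0, 0), H = (1, 0), Z = (0, 1); any affine frame gives the same invariant.
1. G lies on line HZ with HG:GZ = 4:1 ⇒ G = (1/5, 4/5)
2. W is the midpoint of DG ⇒ W = (1/10, 2/5)
3. K lies on line HD with HK:KD = 5:4 ⇒ K = (4/9, 0)
2·[WHG] = 2/5, 2·[WKZ] = 1/6
[WHG]:[WKZ] = 2/5:1/6 = 12/5

[WHG]:[WKZ] = 12/5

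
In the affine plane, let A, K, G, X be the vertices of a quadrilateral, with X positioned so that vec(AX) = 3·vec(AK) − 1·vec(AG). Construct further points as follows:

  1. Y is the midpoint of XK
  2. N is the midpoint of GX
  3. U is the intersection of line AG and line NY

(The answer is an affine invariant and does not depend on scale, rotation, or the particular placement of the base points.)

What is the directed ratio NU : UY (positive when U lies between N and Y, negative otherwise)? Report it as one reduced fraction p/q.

NU:UY = -3/4

Assign A = (0, 0), K = (1, 0), G = (0, 1), X = (3, -1) — the answer is frame-independent, so this choice is without loss of generality.
1. Y is the midpoint of XK ⇒ Y = (2, -1/2)
2. N is the midpoint of GX ⇒ N = (3/2, 0)
3. U is the intersection of line AG and line NY ⇒ U = (0, 3/2)
U = N + t·(Y−N) with t = -3, so NU:UY = t:(1−t) = -3:4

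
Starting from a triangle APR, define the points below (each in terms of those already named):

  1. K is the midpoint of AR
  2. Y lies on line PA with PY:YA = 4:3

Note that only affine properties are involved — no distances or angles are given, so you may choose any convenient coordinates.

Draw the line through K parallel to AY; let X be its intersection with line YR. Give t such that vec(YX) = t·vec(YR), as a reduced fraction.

t = 1/2

Work in coordinates with A = (0, 0), P = (1, 0), R = (0, 1).
1. K is the midpoint of AR ⇒ K = (0, 1/2)
2. Y lies on line PA with PY:YA = 4:3 ⇒ Y = (3/7, 0)
through K parallel to AY: direction (3/7, 0); meets YR at X = (3/14, 1/2)
X = Y + t·(R−Y) with t = 1/2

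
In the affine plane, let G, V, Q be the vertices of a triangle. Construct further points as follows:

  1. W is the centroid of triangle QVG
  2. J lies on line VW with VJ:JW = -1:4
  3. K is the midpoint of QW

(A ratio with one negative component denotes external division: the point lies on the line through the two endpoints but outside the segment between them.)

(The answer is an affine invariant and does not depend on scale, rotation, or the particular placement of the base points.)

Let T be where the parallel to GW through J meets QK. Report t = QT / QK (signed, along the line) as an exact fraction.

t = 14/3

Choose coordinates G = (0, 0), V = (1, 0), Q = (0, 1).
1. W is the centroid of triangle QVG ⇒ W = (1/3, 1/3)
2. J lies on line VW with VJ:JW = -1:4 ⇒ J = (11/9, -1/9)
3. K is the midpoint of QW ⇒ K = (1/6, 2/3)
through J parallel to GW: direction (1/3, 1/3); meets QK at T = (7/9, -5/9)
T = Q + t·(K−Q) with t = 14/3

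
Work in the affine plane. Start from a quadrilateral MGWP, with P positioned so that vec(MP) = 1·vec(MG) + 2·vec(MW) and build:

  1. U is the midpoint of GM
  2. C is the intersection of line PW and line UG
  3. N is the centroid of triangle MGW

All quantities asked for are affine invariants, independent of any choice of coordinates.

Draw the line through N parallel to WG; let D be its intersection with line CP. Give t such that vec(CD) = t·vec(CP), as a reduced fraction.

Work in coordinates with M = (0, 0), G = (1, 0), W = (0, 1), P = (1, 2).
1. U is the midpoint of GM ⇒ U = (1/2, 0)
2. C is the intersection of line PW and line UG ⇒ C = (-1, 0)
3. N is the centroid of triangle MGW ⇒ N = (1/3, 1/3)
through N parallel to WG: direction (1, -1); meets CP at D = (-1/6, 5/6)
D = C + t·(P−C) with t = 5/12

t = 5/12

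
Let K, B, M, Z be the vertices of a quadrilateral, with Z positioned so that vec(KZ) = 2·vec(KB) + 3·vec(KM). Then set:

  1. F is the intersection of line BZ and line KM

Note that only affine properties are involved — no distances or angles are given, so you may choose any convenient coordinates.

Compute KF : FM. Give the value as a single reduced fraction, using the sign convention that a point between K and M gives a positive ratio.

Set K = (0, 0), B = (1, 0), M = (0, 1), Z = (2, 3); any affine frame gives the same invariant.
1. F is the intersection of line BZ and line KM ⇒ F = (0, -3)
F = K + t·(M−K) with t = -3, so KF:FM = t:(1−t) = -3:4

KF:FM = -3/4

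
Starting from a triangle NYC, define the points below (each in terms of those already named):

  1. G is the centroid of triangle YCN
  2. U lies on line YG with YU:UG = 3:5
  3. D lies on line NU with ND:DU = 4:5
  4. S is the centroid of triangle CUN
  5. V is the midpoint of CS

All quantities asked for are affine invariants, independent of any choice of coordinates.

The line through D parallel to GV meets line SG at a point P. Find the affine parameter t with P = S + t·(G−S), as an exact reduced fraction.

t = -16/9

Assign N = (0, 0), Y = (1, 0), C = (0, 1) — the answer is frame-independent, so this choice is without loss of generality.
1. G is the centroid of triangle YCN ⇒ G = (1/3, 1/3)
2. U lies on line YG with YU:UG = 3:5 ⇒ U = (3/4, 1/8)
3. D lies on line NU with ND:DU = 4:5 ⇒ D = (1/3, 1/18)
4. S is the centroid of triangle CUN ⇒ S = (1/4, 3/8)
5. V is the midpoint of CS ⇒ V = (1/8, 11/16)
through D parallel to GV: direction (-5/24, 17/48); meets SG at P = (11/108, 97/216)
P = S + t·(G−S) with t = -16/9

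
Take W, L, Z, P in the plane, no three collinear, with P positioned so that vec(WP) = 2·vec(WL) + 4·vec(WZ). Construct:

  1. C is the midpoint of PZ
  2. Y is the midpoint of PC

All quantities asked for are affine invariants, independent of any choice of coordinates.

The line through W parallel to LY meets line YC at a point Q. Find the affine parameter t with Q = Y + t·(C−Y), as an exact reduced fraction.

t = 13/5

Choose coordinates W = (0, 0), L = (1, 0), Z = (0, 1), P = (2, 4).
1. C is the midpoint of PZ ⇒ C = (1, 5/2)
2. Y is the midpoint of PC ⇒ Y = (3/2, 13/4)
through W parallel to LY: direction (1/2, 13/4); meets YC at Q = (1/5, 13/10)
Q = Y + t·(C−Y) with t = 13/5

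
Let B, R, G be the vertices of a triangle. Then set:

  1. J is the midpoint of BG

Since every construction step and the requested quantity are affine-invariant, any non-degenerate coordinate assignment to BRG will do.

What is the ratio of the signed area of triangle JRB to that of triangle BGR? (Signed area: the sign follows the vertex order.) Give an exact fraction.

Work in coordinates with B = (0, 0), R = (1, 0), G = (0, 1).
1. J is the midpoint of BG ⇒ J = (0, 1/2)
2·[JRB] = -1/2, 2·[BGR] = -1
[JRB]:[BGR] = -1/2:-1 = 1/2

[JRB]:[BGR] = 1/2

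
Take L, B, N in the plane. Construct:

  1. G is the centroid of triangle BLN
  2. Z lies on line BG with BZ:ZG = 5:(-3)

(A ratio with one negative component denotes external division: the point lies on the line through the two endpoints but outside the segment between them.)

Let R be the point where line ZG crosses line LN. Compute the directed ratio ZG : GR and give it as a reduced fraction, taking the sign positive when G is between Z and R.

Work in coordinates with L = (0, 0), B = (1, 0), N = (0, 1).
1. G is the centroid of triangle BLN ⇒ G = (1/3, 1/3)
2. Z lies on line BG with BZ:ZG = 5:(-3) ⇒ Z = (-2/3, 5/6)
line ZG meets LN at R = (0, 1/2)
G = Z + t·(R−Z) with t = 3/2, so ZG:GR = 3/2:-1/2

ZG:GR = -3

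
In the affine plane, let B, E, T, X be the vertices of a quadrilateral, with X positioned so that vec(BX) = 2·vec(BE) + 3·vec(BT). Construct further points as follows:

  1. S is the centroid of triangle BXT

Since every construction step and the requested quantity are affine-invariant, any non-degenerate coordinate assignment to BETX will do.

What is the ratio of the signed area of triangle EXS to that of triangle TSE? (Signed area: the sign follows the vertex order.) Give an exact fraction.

[EXS]:[TSE] = -7/3

Set B = (0, 0), E = (1, 0), T = (0, 1), X = (2, 3); any affine frame gives the same invariant.
1. S is the centroid of triangle BXT ⇒ S = (2/3, 4/3)
2·[EXS] = 7/3, 2·[TSE] = -1
[EXS]:[TSE] = 7/3:-1 = -7/3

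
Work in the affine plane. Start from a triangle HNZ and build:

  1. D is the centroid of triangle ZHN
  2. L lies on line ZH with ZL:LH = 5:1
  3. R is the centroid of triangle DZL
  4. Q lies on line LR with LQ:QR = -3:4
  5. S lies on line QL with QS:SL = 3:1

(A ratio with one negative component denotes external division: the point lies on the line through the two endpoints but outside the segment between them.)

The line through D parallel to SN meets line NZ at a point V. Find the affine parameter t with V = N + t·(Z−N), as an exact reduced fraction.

t = 5/14

Set H = (0, 0), N = (1, 0), Z = (0, 1); any affine frame gives the same invariant.
1. D is the centroid of triangle ZHN ⇒ D = (1/3, 1/3)
2. L lies on line ZH with ZL:LH = 5:1 ⇒ L = (0, 1/6)
3. R is the centroid of triangle DZL ⇒ R = (1/9, 1/2)
4. Q lies on line LR with LQ:QR = -3:4 ⇒ Q = (-1/3, -5/6)
5. S lies on line QL with QS:SL = 3:1 ⇒ S = (-1/12, -1/12)
through D parallel to SN: direction (13/12, 1/12); meets NZ at V = (9/14, 5/14)
V = N + t·(Z−N) with t = 5/14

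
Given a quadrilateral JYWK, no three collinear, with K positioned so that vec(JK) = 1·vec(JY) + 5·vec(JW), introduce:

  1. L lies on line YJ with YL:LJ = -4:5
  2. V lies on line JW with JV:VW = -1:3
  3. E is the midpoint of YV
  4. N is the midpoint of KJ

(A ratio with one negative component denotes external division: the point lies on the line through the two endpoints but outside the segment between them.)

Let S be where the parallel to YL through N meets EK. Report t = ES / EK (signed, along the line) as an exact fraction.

Assign J = (0, 0), Y = (1, 0), W = (0, 1), K = (1, 5) — the answer is frame-independent, so this choice is without loss of generality.
1. L lies on line YJ with YL:LJ = -4:5 ⇒ L = (5, 0)
2. V lies on line JW with JV:VW = -1:3 ⇒ V = (0, -1/2)
3. E is the midpoint of YV ⇒ E = (1/2, -1/4)
4. N is the midpoint of KJ ⇒ N = (1/2, 5/2)
through N parallel to YL: direction (4, 0); meets EK at S = (16/21, 5/2)
S = E + t·(K−E) with t = 11/21

t = 11/21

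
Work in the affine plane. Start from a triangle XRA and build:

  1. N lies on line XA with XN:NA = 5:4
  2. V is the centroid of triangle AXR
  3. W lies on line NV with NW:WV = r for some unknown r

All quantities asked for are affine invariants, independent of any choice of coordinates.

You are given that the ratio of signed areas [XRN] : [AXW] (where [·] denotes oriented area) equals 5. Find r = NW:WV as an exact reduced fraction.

r = 1/2

Set X = (0, 0), R = (1, 0), A = (0, 1); any affine frame gives the same invariant.
1. N lies on line XA with XN:NA = 5:4 ⇒ N = (0, 5/9)
2. V is the centroid of triangle AXR ⇒ V = (1/3, 1/3)
3. With NW:WV = r, write λ = r/(r+1) so W = N + λ·(V−N); W is affine-linear in λ
Every point depending on W is an affine combination of W and λ-independent points, so each such coordinate is linear in λ; the λ² term in each signed area is a multiple of (V−N)×(V−N) = 0, so 2·[XRN] and 2·[AXW] are each linear in λ. Evaluating at λ=0 and λ=1:
  2·[XRN] = 5/9,   2·[AXW] = 1/3·λ
So [XRN]:[AXW] = (5/9) / (1/3·λ). Setting this equal to 5:
  5/9 = 5·(1/3·λ)  ⇒  λ = 1/3
Then r = λ/(1−λ) = (1/3)/(2/3) = 1/2. Check: with r = 1/2, W = (1/9, 13/27) and [XRN]:[AXW] = 5 as required.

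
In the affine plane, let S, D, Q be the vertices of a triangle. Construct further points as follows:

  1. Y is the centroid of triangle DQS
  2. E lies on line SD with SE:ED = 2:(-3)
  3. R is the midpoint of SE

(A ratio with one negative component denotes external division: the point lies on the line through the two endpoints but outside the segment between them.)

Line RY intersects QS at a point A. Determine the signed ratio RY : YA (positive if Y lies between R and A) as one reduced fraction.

Set S = (0, 0), D = (1, 0), Q = (0, 1); any affine frame gives the same invariant.
1. Y is the centroid of triangle DQS ⇒ Y = (1/3, 1/3)
2. E lies on line SD with SE:ED = 2:(-3) ⇒ E = (-2, 0)
3. R is the midpoint of SE ⇒ R = (-1, 0)
line RY meets QS at A = (0, 1/4)
Y = R + t·(A−R) with t = 4/3, so RY:YA = 4/3:-1/3

RY:YA = -4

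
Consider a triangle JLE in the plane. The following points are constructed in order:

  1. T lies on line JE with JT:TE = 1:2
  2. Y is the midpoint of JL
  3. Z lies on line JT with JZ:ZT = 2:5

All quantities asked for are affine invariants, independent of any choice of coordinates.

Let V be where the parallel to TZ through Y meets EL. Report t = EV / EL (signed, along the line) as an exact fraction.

t = 1/2

Work in coordinates with J = (0, 0), L = (1, 0), E = (0, 1).
1. T lies on line JE with JT:TE = 1:2 ⇒ T = (0, 1/3)
2. Y is the midpoint of JL ⇒ Y = (1/2, 0)
3. Z lies on line JT with JZ:ZT = 2:5 ⇒ Z = (0, 2/21)
through Y parallel to TZ: direction (0, -5/21); meets EL at V = (1/2, 1/2)
V = E + t·(L−E) with t = 1/2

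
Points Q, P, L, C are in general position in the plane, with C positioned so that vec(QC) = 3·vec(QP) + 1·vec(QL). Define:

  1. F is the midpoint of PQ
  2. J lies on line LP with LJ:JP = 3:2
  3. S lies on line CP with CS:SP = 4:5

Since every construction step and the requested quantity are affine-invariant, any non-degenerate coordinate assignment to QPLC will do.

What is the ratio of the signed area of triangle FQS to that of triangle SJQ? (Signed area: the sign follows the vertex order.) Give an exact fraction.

Assign Q = (0, 0), P = (1, 0), L = (0, 1), C = (3, 1) — the answer is frame-independent, so this choice is without loss of generality.
1. F is the midpoint of PQ ⇒ F = (1/2, 0)
2. J lies on line LP with LJ:JP = 3:2 ⇒ J = (3/5, 2/5)
3. S lies on line CP with CS:SP = 4:5 ⇒ S = (19/9, 5/9)
2·[FQS] = -5/18, 2·[SJQ] = 23/45
[FQS]:[SJQ] = -5/18:23/45 = -25/46

[FQS]:[SJQ] = -25/46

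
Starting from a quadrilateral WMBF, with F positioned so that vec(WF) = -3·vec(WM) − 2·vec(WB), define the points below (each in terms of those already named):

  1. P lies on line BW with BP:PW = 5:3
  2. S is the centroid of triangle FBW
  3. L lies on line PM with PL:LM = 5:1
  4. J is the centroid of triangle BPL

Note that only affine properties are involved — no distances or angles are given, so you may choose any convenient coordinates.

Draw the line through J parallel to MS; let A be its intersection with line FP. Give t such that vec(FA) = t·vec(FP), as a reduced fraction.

Set W = (0, 0), M = (1, 0), B = (0, 1), F = (-3, -2); any affine frame gives the same invariant.
1. P lies on line BW with BP:PW = 5:3 ⇒ P = (0, 3/8)
2. S is the centroid of triangle FBW ⇒ S = (-1, -1/3)
3. L lies on line PM with PL:LM = 5:1 ⇒ L = (5/6, 1/16)
4. J is the centroid of triangle BPL ⇒ J = (5/18, 23/48)
through J parallel to MS: direction (-2, -1/3); meets FP at A = (5/54, 581/1296)
A = F + t·(P−F) with t = 167/162

t = 167/162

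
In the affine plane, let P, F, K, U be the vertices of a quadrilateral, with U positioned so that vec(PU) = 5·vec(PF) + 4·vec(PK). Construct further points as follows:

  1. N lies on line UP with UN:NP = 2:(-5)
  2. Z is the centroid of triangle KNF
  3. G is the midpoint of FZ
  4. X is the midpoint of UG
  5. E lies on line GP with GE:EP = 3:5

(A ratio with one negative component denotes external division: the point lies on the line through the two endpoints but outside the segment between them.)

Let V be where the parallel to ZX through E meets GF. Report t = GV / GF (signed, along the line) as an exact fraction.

t = 39/128

Work in coordinates with P = (0, 0), F = (1, 0), K = (0, 1), U = (5, 4).
1. N lies on line UP with UN:NP = 2:(-5) ⇒ N = (25/3, 20/3)
2. Z is the centroid of triangle KNF ⇒ Z = (28/9, 23/9)
3. G is the midpoint of FZ ⇒ G = (37/18, 23/18)
4. X is the midpoint of UG ⇒ X = (127/36, 95/36)
5. E lies on line GP with GE:EP = 3:5 ⇒ E = (185/144, 115/144)
through E parallel to ZX: direction (5/12, 1/12); meets GF at V = (3995/2304, 2047/2304)
V = G + t·(F−G) with t = 39/128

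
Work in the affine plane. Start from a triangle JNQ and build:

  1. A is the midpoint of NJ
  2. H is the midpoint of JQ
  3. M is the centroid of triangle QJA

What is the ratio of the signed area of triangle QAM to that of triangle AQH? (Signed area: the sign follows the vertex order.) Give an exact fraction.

Choose coordinates J = (0, 0), N = (1, 0), Q = (0, 1).
1. A is the midpoint of NJ ⇒ A = (1/2, 0)
2. H is the midpoint of JQ ⇒ H = (0, 1/2)
3. M is the centroid of triangle QJA ⇒ M = (1/6, 1/3)
2·[QAM] = -1/6, 2·[AQH] = 1/4
[QAM]:[AQH] = -1/6:1/4 = -2/3

[QAM]:[AQH] = -2/3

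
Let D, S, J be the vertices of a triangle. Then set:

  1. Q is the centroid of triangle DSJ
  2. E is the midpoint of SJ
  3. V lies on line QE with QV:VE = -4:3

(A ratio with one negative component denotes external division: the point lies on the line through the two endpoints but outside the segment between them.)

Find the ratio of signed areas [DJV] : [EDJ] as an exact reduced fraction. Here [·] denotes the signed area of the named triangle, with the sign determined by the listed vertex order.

[DJV]:[EDJ] = 2

Assign D = (0, 0), S = (1, 0), J = (0, 1) — the answer is frame-independent, so this choice is without loss of generality.
1. Q is the centroid of triangle DSJ ⇒ Q = (1/3, 1/3)
2. E is the midpoint of SJ ⇒ E = (1/2, 1/2)
3. V lies on line QE with QV:VE = -4:3 ⇒ V = (1, 1)
2·[DJV] = -1, 2·[EDJ] = -1/2
[DJV]:[EDJ] = -1:-1/2 = 2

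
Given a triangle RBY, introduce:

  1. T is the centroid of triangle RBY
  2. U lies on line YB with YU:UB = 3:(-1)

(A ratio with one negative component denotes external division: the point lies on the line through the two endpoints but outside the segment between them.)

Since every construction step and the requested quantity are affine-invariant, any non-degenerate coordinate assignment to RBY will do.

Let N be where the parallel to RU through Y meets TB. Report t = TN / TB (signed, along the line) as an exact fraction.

t = -5

Choose coordinates R = (0, 0), B = (1, 0), Y = (0, 1).
1. T is the centroid of triangle RBY ⇒ T = (1/3, 1/3)
2. U lies on line YB with YU:UB = 3:(-1) ⇒ U = (3/2, -1/2)
through Y parallel to RU: direction (3/2, -1/2); meets TB at N = (-3, 2)
N = T + t·(B−T) with t = -5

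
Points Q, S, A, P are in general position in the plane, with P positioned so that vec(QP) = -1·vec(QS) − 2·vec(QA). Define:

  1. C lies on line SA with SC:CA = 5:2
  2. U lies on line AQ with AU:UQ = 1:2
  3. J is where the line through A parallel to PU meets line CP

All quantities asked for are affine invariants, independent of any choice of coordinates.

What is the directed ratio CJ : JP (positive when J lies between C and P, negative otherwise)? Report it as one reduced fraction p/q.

CJ:JP = -22/7

Assign Q = (0, 0), S = (1, 0), A = (0, 1), P = (-1, -2) — the answer is frame-independent, so this choice is without loss of generality.
1. C lies on line SA with SC:CA = 5:2 ⇒ C = (2/7, 5/7)
2. U lies on line AQ with AU:UQ = 1:2 ⇒ U = (0, 2/3)
3. J is where the line through A parallel to PU meets line CP ⇒ J = (-8/5, -49/15)
J = C + t·(P−C) with t = 22/15, so CJ:JP = t:(1−t) = 22/15:-7/15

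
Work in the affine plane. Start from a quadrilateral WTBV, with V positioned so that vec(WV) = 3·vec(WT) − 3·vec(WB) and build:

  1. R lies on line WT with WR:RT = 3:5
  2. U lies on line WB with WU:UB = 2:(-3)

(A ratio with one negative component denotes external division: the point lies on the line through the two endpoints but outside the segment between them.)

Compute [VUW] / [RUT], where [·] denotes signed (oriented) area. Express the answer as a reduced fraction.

[VUW]:[RUT] = -24/5

Set W = (0, 0), T = (1, 0), B = (0, 1), V = (3, -3); any affine frame gives the same invariant.
1. R lies on line WT with WR:RT = 3:5 ⇒ R = (3/8, 0)
2. U lies on line WB with WU:UB = 2:(-3) ⇒ U = (0, -2)
2·[VUW] = -6, 2·[RUT] = 5/4
[VUW]:[RUT] = -6:5/4 = -24/5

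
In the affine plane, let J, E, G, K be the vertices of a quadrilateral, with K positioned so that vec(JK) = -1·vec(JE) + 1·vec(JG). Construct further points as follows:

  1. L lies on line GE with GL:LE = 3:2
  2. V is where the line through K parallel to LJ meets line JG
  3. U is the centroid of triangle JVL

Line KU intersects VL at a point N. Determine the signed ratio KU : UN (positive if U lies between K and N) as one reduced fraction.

Work in coordinates with J = (0, 0), E = (1, 0), G = (0, 1), K = (-1, 1).
1. L lies on line GE with GL:LE = 3:2 ⇒ L = (3/5, 2/5)
2. V is where the line through K parallel to LJ meets line JG ⇒ V = (0, 5/3)
3. U is the centroid of triangle JVL ⇒ U = (1/5, 31/45)
line KU meets VL at N = (1/2, 11/18)
U = K + t·(N−K) with t = 4/5, so KU:UN = 4/5:1/5

KU:UN = 4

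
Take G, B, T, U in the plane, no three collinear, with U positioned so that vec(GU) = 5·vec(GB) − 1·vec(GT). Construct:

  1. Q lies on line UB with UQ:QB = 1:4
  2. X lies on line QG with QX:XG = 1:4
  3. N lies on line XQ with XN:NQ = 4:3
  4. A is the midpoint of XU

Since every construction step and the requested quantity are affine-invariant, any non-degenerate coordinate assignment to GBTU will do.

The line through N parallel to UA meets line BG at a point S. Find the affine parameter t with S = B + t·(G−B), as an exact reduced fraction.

Work in coordinates with G = (0, 0), B = (1, 0), T = (0, 1), U = (5, -1).
1. Q lies on line UB with UQ:QB = 1:4 ⇒ Q = (21/5, -4/5)
2. X lies on line QG with QX:XG = 1:4 ⇒ X = (84/25, -16/25)
3. N lies on line XQ with XN:NQ = 4:3 ⇒ N = (96/25, -128/175)
4. A is the midpoint of XU ⇒ A = (209/50, -41/50)
through N parallel to UA: direction (-41/50, 9/50); meets BG at S = (32/63, 0)
S = B + t·(G−B) with t = 31/63

t = 31/63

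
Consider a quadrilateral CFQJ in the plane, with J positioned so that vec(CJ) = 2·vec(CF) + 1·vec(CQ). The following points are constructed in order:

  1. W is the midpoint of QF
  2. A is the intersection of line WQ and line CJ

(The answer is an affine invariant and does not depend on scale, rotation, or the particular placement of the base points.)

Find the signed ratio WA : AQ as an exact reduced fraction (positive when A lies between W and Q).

Work in coordinates with C = (0, 0), F = (1, 0), Q = (0, 1), J = (2, 1).
1. W is the midpoint of QF ⇒ W = (1/2, 1/2)
2. A is the intersection of line WQ and line CJ ⇒ A = (2/3, 1/3)
A = W + t·(Q−W) with t = -1/3, so WA:AQ = t:(1−t) = -1/3:4/3

WA:AQ = -1/4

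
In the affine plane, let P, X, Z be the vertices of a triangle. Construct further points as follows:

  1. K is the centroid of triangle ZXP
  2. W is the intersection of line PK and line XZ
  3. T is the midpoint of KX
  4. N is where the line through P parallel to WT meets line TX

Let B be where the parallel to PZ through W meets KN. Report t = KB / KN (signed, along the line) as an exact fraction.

Work in coordinates with P = (0, 0), X = (1, 0), Z = (0, 1).
1. K is the centroid of triangle ZXP ⇒ K = (1/3, 1/3)
2. W is the intersection of line PK and line XZ ⇒ W = (1/2, 1/2)
3. T is the midpoint of KX ⇒ T = (2/3, 1/6)
4. N is where the line through P parallel to WT meets line TX ⇒ N = (-1/3, 2/3)
through W parallel to PZ: direction (0, 1); meets KN at B = (1/2, 1/4)
B = K + t·(N−K) with t = -1/4

t = -1/4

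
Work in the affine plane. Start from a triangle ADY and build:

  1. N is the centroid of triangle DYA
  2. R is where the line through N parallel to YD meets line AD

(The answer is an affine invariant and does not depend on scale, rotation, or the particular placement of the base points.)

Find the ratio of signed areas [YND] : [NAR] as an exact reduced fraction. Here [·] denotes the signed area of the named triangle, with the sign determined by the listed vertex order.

[YND]:[NAR] = 3/2

Choose coordinates A = (0, 0), D = (1, 0), Y = (0, 1).
1. N is the centroid of triangle DYA ⇒ N = (1/3, 1/3)
2. R is where the line through N parallel to YD meets line AD ⇒ R = (2/3, 0)
2·[YND] = 1/3, 2·[NAR] = 2/9
[YND]:[NAR] = 1/3:2/9 = 3/2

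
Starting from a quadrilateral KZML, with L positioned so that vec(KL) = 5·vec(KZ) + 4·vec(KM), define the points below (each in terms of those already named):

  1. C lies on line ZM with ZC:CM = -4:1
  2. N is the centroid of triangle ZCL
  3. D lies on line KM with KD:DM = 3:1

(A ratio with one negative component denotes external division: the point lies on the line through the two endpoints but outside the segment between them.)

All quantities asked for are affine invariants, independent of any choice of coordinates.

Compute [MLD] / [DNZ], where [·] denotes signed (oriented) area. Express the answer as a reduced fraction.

Choose coordinates K = (0, 0), Z = (1, 0), M = (0, 1), L = (5, 4).
1. C lies on line ZM with ZC:CM = -4:1 ⇒ C = (-1/3, 4/3)
2. N is the centroid of triangle ZCL ⇒ N = (17/9, 16/9)
3. D lies on line KM with KD:DM = 3:1 ⇒ D = (0, 3/4)
2·[MLD] = -5/4, 2·[DNZ] = -22/9
[MLD]:[DNZ] = -5/4:-22/9 = 45/88

[MLD]:[DNZ] = 45/88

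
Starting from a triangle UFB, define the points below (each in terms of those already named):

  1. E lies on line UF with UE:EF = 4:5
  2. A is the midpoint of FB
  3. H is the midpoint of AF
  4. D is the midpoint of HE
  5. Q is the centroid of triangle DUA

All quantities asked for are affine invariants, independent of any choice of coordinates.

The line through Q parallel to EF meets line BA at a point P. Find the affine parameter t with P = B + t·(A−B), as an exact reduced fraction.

Set U = (0, 0), F = (1, 0), B = (0, 1); any affine frame gives the same invariant.
1. E lies on line UF with UE:EF = 4:5 ⇒ E = (4/9, 0)
2. A is the midpoint of FB ⇒ A = (1/2, 1/2)
3. H is the midpoint of AF ⇒ H = (3/4, 1/4)
4. D is the midpoint of HE ⇒ D = (43/72, 1/8)
5. Q is the centroid of triangle DUA ⇒ Q = (79/216, 5/24)
through Q parallel to EF: direction (5/9, 0); meets BA at P = (19/24, 5/24)
P = B + t·(A−B) with t = 19/12

t = 19/12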